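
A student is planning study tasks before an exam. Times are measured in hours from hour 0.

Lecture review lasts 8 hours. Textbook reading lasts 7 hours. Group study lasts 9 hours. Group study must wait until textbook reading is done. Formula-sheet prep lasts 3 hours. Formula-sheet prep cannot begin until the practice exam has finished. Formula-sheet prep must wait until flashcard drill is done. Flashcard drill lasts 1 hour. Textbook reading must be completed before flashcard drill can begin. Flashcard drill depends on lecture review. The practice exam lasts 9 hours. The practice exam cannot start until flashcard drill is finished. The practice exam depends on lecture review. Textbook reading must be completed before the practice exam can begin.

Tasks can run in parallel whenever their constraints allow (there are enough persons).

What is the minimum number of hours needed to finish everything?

Lecture review has no prerequisites, so it starts at hour 0 and finishes at hour 8.
Nothing blocks textbook reading, so it runs from hour 0 to hour 7.
Group study cannot begin until textbook reading (finishes hour 7). It runs from hour 7 to 7 + 9 = hour 16.
Flashcard drill has to wait for textbook reading (finishes hour 7); lecture review (finishes hour 8). The latest of these is hour 8, so flashcard drill runs hour 8 to 8 + 1 = hour 9.
The practice exam needs all of flashcard drill (finishes hour 9); lecture review (finishes hour 8); textbook reading (finishes hour 7). That puts its earliest start at hour 9; it finishes at 9 + 9 = hour 18.
Formula-sheet prep has to wait for the practice exam (finishes hour 18); flashcard drill (finishes hour 9). The latest of these is hour 18, so formula-sheet prep runs hour 18 to 18 + 3 = hour 21.
All tasks are finished once the last one completes. Finish times: Textbook reading at 7, Lecture review at 8, Flashcard drill at 9, The practice exam at 18, Group study at 16, Formula-sheet prep at 21. The latest is hour 21.

21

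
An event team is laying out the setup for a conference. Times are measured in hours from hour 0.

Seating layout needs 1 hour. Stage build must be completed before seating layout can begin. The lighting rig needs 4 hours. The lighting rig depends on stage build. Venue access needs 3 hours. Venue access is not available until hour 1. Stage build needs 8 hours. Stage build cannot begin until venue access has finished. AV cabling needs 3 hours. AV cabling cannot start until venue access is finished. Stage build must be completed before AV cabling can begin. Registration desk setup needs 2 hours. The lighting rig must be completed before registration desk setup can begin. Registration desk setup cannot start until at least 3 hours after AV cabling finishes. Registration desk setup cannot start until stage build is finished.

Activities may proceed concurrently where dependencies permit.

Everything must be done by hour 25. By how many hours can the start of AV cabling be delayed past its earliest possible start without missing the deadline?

Venue access cannot begin until its own release at hour 1. It runs from hour 1 to 1 + 3 = hour 4.
Stage build cannot begin until venue access (finishes hour 4). It runs from hour 4 to 4 + 8 = hour 12.
AV cabling cannot start until venue access (finishes hour 4); stage build (finishes hour 12). The controlling bound is hour 12, so AV cabling finishes at 12 + 3 = hour 15.

Working backward from the deadline:
Registration desk setup must finish by hour 25; it takes 2 hours, so it must start by 25 − 2 = hour 23.
Since registration desk setup (must start by hour 23, minus 3-hour gap → hour 20) depends on it, AV cabling must finish by hour 20. Backing off its 3-hour duration gives a latest start of hour 17.
So AV cabling can start as early as hour 12 and as late as hour 17, giving 17 − 12 = 5 hours of slack.

5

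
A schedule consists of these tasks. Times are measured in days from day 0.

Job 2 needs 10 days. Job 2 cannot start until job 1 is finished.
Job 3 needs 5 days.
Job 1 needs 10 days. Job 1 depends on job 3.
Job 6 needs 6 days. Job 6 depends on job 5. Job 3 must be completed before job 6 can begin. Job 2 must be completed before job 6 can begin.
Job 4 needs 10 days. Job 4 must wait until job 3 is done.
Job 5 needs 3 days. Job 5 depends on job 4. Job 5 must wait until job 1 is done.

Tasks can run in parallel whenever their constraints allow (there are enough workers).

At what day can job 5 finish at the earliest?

18

Job 3 can start immediately at day 0; it finishes at day 5.
Job 4 cannot begin until job 3 (finishes day 5). It runs from day 5 to 5 + 10 = day 15.
Job 1 cannot begin until job 3 (finishes day 5). It runs from day 5 to 5 + 10 = day 15.
For job 5: job 4 (finishes day 15); job 1 (finishes day 15). Taking the maximum gives a start of day 15, and it finishes at 15 + 3 = day 18.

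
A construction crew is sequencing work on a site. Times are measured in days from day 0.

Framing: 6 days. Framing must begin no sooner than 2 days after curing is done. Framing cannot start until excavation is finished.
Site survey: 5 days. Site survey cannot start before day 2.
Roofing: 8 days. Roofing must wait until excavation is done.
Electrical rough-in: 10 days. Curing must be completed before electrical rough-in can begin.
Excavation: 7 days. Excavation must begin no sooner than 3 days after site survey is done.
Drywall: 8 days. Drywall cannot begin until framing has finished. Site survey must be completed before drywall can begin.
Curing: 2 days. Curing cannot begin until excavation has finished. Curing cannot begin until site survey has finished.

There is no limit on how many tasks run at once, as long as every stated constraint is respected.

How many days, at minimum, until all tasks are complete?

After its own release at day 2, site survey can start at day 2 and finishes at day 7.
After site survey (finishes day 7, plus 3-day gap → day 10), excavation can start at day 10 and finishes at day 17.
Roofing waits on excavation (finishes day 17), so it starts at day 17 and finishes at 17 + 8 = day 25.
For curing: excavation (finishes day 17); site survey (finishes day 7). Taking the maximum gives a start of day 17, and it finishes at 17 + 2 = day 19.
Electrical rough-in cannot begin until curing (finishes day 19). It runs from day 19 to 19 + 10 = day 29.
For framing: curing (finishes day 19, plus 2-day gap → day 21); excavation (finishes day 17). Taking the maximum gives a start of day 21, and it finishes at 21 + 6 = day 27.
Drywall needs all of framing (finishes day 27); site survey (finishes day 7). That puts its earliest start at day 27; it finishes at 27 + 8 = day 35.
All tasks are finished once the last one completes. Finish times: Site survey at 7, Excavation at 17, Curing at 19, Framing at 27, Roofing at 25, Electrical rough-in at 29, Drywall at 35. The latest is day 35.

35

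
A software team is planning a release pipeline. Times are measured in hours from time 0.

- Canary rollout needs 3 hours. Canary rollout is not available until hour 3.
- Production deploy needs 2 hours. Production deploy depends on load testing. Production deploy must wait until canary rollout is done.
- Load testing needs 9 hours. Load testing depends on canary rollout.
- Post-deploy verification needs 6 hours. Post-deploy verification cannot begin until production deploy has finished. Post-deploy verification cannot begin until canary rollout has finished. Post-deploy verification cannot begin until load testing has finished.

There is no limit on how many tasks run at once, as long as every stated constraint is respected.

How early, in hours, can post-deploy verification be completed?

23

After its own release at hour 3, canary rollout can start at hour 3 and finishes at hour 6.
After canary rollout (finishes hour 6), load testing can start at hour 6 and finishes at hour 15.
Production deploy needs all of load testing (finishes hour 15); canary rollout (finishes hour 6). That puts its earliest start at hour 15; it finishes at 15 + 2 = hour 17.
Post-deploy verification cannot start until production deploy (finishes hour 17); canary rollout (finishes hour 6); load testing (finishes hour 15). The controlling bound is hour 17, so post-deploy verification finishes at 17 + 6 = hour 23.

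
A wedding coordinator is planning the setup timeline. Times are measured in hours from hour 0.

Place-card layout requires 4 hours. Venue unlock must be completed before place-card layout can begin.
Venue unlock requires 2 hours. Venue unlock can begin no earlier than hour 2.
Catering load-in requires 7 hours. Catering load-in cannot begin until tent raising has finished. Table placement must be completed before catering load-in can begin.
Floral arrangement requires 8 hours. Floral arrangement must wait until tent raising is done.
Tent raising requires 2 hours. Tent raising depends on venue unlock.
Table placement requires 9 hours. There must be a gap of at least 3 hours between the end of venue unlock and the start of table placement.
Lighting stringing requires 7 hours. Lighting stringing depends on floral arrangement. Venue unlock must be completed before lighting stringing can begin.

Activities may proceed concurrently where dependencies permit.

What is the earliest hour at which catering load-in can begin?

Venue unlock cannot begin until its own release at hour 2. It runs from hour 2 to 2 + 2 = hour 4.
Table placement cannot begin until venue unlock (finishes hour 4, plus 3-hour gap → hour 7). It runs from hour 7 to 7 + 9 = hour 16.
After venue unlock (finishes hour 4), tent raising can start at hour 4 and finishes at hour 6.
Catering load-in waits on tent raising (finishes hour 6); table placement (finishes hour 16). The latest of these is hour 16, which is the earliest catering load-in can start.

16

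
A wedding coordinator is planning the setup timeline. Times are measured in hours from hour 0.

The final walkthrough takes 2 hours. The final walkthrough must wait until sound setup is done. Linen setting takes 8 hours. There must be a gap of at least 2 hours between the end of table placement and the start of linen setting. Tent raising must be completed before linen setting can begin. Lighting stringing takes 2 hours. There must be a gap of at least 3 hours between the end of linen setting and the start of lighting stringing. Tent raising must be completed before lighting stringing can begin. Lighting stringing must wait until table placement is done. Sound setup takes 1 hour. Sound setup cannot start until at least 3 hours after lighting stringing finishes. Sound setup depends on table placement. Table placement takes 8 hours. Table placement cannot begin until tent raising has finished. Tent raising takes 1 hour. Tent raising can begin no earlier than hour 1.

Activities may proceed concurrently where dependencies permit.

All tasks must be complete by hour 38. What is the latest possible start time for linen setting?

The final walkthrough must finish by hour 38; it takes 2 hours, so it must start by 38 − 2 = hour 36.
Since the final walkthrough (must start by hour 36) depends on it, sound setup must finish by hour 36. Backing off its 1-hour duration gives a latest start of hour 35.
Lighting stringing feeds into sound setup (must start by hour 35, minus 3-hour gap → hour 32); so lighting stringing must finish by hour 32 and therefore start by hour 30.
Linen setting must finish before lighting stringing (must start by hour 30, minus 3-hour gap → hour 27). With an 8-hour duration, linen setting must start by 27 − 8 = hour 19.

19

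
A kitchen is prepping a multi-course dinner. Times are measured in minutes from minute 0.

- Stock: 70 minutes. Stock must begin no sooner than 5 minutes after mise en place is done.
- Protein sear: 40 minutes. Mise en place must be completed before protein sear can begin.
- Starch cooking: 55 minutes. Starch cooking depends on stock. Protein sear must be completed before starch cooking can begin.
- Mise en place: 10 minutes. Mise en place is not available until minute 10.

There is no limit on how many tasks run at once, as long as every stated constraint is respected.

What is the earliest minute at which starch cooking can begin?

Mise en place waits on its own release at minute 10, so it starts at minute 10 and finishes at 10 + 10 = minute 20.
After mise en place (finishes minute 20), protein sear can start at minute 20 and finishes at minute 60.
Stock cannot begin until mise en place (finishes minute 20, plus 5-minute gap → minute 25). It runs from minute 25 to 25 + 70 = minute 95.
Starch cooking waits on stock (finishes minute 95); protein sear (finishes minute 60). The latest of these is minute 95, which is the earliest starch cooking can start.

95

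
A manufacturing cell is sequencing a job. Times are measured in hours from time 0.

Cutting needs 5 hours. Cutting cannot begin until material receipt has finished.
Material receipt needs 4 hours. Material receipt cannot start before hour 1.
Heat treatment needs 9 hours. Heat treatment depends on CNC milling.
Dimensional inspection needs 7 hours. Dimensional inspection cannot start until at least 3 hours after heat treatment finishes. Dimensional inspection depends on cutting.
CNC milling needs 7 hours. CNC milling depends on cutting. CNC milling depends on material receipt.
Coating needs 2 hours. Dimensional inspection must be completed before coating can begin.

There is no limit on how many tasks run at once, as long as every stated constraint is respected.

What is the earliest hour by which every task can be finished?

Material receipt cannot begin until its own release at hour 1. It runs from hour 1 to 1 + 4 = hour 5.
After material receipt (finishes hour 5), cutting can start at hour 5 and finishes at hour 10.
CNC milling needs all of cutting (finishes hour 10); material receipt (finishes hour 5). That puts its earliest start at hour 10; it finishes at 10 + 7 = hour 17.
Heat treatment cannot begin until CNC milling (finishes hour 17). It runs from hour 17 to 17 + 9 = hour 26.
For dimensional inspection: heat treatment (finishes hour 26, plus 3-hour gap → hour 29); cutting (finishes hour 10). Taking the maximum gives a start of hour 29, and it finishes at 29 + 7 = hour 36.
Coating cannot begin until dimensional inspection (finishes hour 36). It runs from hour 36 to 36 + 2 = hour 38.
All tasks are finished once the last one completes. Finish times: Material receipt at 5, Cutting at 10, CNC milling at 17, Heat treatment at 26, Dimensional inspection at 36, Coating at 38. The latest is hour 38.

38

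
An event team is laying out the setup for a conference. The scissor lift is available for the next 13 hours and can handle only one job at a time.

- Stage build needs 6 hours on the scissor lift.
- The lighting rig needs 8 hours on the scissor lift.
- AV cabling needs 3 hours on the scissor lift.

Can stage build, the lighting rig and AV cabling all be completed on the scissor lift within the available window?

Running back to back, the jobs need 6 + 8 + 3 = 17 hours on the scissor lift.
Since 17 > 13, they cannot all fit.

No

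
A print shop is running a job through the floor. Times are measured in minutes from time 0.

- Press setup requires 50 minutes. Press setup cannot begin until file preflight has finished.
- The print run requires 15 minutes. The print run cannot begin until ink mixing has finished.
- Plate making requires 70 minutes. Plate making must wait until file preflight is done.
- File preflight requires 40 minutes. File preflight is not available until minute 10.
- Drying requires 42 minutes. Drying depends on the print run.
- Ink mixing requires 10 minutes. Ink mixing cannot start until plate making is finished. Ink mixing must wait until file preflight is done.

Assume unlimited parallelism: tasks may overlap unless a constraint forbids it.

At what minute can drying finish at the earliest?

After its own release at minute 10, file preflight can start at minute 10 and finishes at minute 50.
Plate making cannot begin until file preflight (finishes minute 50). It runs from minute 50 to 50 + 70 = minute 120.
Ink mixing has to wait for plate making (finishes minute 120); file preflight (finishes minute 50). The latest of these is minute 120, so ink mixing runs minute 120 to 120 + 10 = minute 130.
After ink mixing (finishes minute 130), the print run can start at minute 130 and finishes at minute 145.
After the print run (finishes minute 145), drying can start at minute 145 and finishes at minute 187.

187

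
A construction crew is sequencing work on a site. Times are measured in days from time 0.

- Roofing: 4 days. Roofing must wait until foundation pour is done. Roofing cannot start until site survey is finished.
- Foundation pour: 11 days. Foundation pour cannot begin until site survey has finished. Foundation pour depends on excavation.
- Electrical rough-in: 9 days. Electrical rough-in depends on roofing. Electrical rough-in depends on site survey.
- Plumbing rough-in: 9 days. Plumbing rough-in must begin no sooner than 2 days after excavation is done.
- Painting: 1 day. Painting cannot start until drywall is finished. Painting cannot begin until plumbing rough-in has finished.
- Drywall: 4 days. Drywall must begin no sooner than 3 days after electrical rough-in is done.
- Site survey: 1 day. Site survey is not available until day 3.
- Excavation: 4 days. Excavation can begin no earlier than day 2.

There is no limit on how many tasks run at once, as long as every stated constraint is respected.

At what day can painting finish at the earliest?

Excavation cannot begin until its own release at day 2. It runs from day 2 to 2 + 4 = day 6.
After excavation (finishes day 6, plus 2-day gap → day 8), plumbing rough-in can start at day 8 and finishes at day 17.
After its own release at day 3, site survey can start at day 3 and finishes at day 4.
Foundation pour needs all of site survey (finishes day 4); excavation (finishes day 6). That puts its earliest start at day 6; it finishes at 6 + 11 = day 17.
For roofing: foundation pour (finishes day 17); site survey (finishes day 4). Taking the maximum gives a start of day 17, and it finishes at 17 + 4 = day 21.
Electrical rough-in needs all of roofing (finishes day 21); site survey (finishes day 4). That puts its earliest start at day 21; it finishes at 21 + 9 = day 30.
After electrical rough-in (finishes day 30, plus 3-day gap → day 33), drywall can start at day 33 and finishes at day 37.
Painting has to wait for drywall (finishes day 37); plumbing rough-in (finishes day 17). The latest of these is day 37, so painting runs day 37 to 37 + 1 = day 38.

38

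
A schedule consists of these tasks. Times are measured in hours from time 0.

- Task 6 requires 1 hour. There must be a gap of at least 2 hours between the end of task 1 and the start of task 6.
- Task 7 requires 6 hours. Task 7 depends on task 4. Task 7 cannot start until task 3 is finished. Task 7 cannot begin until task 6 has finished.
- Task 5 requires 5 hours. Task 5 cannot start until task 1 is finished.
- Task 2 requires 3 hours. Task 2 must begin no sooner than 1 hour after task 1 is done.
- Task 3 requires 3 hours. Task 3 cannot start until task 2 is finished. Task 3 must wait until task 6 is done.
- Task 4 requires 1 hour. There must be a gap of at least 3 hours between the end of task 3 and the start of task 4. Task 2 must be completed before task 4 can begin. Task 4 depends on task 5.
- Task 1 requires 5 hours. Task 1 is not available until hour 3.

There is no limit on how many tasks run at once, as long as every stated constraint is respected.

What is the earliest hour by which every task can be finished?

After its own release at hour 3, task 1 can start at hour 3 and finishes at hour 8.
After task 1 (finishes hour 8, plus 2-hour gap → hour 10), task 6 can start at hour 10 and finishes at hour 11.
After task 1 (finishes hour 8), task 5 can start at hour 8 and finishes at hour 13.
Task 2 waits on task 1 (finishes hour 8, plus 1-hour gap → hour 9), so it starts at hour 9 and finishes at 9 + 3 = hour 12.
For task 3: task 2 (finishes hour 12); task 6 (finishes hour 11). Taking the maximum gives a start of hour 12, and it finishes at 12 + 3 = hour 15.
For task 4: task 3 (finishes hour 15, plus 3-hour gap → hour 18); task 2 (finishes hour 12); task 5 (finishes hour 13). Taking the maximum gives a start of hour 18, and it finishes at 18 + 1 = hour 19.
For task 7: task 4 (finishes hour 19); task 3 (finishes hour 15); task 6 (finishes hour 11). Taking the maximum gives a start of hour 19, and it finishes at 19 + 6 = hour 25.
All tasks are finished once the last one completes. Finish times: Task 1 at 8, Task 2 at 12, Task 3 at 15, Task 4 at 19, Task 5 at 13, Task 6 at 11, Task 7 at 25. The latest is hour 25.

25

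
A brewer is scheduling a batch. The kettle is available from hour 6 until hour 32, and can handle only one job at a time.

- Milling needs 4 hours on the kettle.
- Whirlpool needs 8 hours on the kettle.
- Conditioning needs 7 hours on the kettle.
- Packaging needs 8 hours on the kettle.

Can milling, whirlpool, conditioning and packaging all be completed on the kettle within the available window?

No

The kettle window is 32 − 6 = 26 hours.
Running back to back, the jobs need 4 + 8 + 7 + 8 = 27 hours on the kettle.
Since 27 > 26, they cannot all fit.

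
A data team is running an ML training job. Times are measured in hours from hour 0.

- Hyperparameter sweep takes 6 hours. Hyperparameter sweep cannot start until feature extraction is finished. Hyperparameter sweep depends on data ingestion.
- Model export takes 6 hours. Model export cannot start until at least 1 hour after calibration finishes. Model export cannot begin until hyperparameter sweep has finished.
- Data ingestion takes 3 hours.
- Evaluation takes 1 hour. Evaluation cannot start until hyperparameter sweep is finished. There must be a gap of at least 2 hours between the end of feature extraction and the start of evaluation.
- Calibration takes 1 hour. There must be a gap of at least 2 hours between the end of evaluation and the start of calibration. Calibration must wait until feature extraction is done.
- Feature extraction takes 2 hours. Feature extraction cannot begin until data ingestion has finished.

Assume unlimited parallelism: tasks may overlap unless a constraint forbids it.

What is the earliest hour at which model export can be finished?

22

Data ingestion has no prerequisites, so it starts at hour 0 and finishes at hour 3.
After data ingestion (finishes hour 3), feature extraction can start at hour 3 and finishes at hour 5.
Hyperparameter sweep cannot start until feature extraction (finishes hour 5); data ingestion (finishes hour 3). The controlling bound is hour 5, so hyperparameter sweep finishes at 5 + 6 = hour 11.
For evaluation: hyperparameter sweep (finishes hour 11); feature extraction (finishes hour 5, plus 2-hour gap → hour 7). Taking the maximum gives a start of hour 11, and it finishes at 11 + 1 = hour 12.
Calibration has to wait for evaluation (finishes hour 12, plus 2-hour gap → hour 14); feature extraction (finishes hour 5). The latest of these is hour 14, so calibration runs hour 14 to 14 + 1 = hour 15.
Model export needs all of calibration (finishes hour 15, plus 1-hour gap → hour 16); hyperparameter sweep (finishes hour 11). That puts its earliest start at hour 16; it finishes at 16 + 6 = hour 22.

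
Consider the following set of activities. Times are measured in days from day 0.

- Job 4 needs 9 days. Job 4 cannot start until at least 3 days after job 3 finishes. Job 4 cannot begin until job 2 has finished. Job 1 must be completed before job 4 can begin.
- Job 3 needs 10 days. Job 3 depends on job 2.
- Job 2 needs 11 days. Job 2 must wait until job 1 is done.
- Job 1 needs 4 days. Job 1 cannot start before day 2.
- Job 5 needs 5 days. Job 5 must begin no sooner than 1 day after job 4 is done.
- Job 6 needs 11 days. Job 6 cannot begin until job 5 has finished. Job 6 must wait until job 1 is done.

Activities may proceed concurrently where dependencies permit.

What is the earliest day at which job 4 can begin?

Job 1 cannot begin until its own release at day 2. It runs from day 2 to 2 + 4 = day 6.
After job 1 (finishes day 6), job 2 can start at day 6 and finishes at day 17.
After job 2 (finishes day 17), job 3 can start at day 17 and finishes at day 27.
Job 4 waits on job 3 (finishes day 27, plus 3-day gap → day 30); job 2 (finishes day 17); job 1 (finishes day 6). The latest of these is day 30, which is the earliest job 4 can start.

30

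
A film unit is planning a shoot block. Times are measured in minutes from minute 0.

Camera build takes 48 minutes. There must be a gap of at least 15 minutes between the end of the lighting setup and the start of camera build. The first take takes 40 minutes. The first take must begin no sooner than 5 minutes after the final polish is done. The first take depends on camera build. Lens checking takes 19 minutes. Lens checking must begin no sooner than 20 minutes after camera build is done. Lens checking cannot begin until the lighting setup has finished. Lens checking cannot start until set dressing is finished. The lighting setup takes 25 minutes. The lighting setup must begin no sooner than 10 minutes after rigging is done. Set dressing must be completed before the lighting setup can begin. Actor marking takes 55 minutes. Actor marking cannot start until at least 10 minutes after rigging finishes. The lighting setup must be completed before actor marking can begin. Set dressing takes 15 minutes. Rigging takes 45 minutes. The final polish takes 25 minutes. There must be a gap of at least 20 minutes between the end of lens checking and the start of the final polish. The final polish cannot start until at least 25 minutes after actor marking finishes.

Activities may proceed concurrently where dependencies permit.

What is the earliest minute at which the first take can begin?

232

Nothing blocks set dressing, so it runs from minute 0 to minute 15.
Rigging has no prerequisites, so it starts at minute 0 and finishes at minute 45.
The lighting setup has to wait for rigging (finishes minute 45, plus 10-minute gap → minute 55); set dressing (finishes minute 15). The latest of these is minute 55, so the lighting setup runs minute 55 to 55 + 25 = minute 80.
Actor marking has to wait for rigging (finishes minute 45, plus 10-minute gap → minute 55); the lighting setup (finishes minute 80). The latest of these is minute 80, so actor marking runs minute 80 to 80 + 55 = minute 135.
Camera build waits on the lighting setup (finishes minute 80, plus 15-minute gap → minute 95), so it starts at minute 95 and finishes at 95 + 48 = minute 143.
Lens checking needs all of camera build (finishes minute 143, plus 20-minute gap → minute 163); the lighting setup (finishes minute 80); set dressing (finishes minute 15). That puts its earliest start at minute 163; it finishes at 163 + 19 = minute 182.
The final polish needs all of lens checking (finishes minute 182, plus 20-minute gap → minute 202); actor marking (finishes minute 135, plus 25-minute gap → minute 160). That puts its earliest start at minute 202; it finishes at 202 + 25 = minute 227.
The first take waits on the final polish (finishes minute 227, plus 5-minute gap → minute 232); camera build (finishes minute 143). The latest of these is minute 232, which is the earliest the first take can start.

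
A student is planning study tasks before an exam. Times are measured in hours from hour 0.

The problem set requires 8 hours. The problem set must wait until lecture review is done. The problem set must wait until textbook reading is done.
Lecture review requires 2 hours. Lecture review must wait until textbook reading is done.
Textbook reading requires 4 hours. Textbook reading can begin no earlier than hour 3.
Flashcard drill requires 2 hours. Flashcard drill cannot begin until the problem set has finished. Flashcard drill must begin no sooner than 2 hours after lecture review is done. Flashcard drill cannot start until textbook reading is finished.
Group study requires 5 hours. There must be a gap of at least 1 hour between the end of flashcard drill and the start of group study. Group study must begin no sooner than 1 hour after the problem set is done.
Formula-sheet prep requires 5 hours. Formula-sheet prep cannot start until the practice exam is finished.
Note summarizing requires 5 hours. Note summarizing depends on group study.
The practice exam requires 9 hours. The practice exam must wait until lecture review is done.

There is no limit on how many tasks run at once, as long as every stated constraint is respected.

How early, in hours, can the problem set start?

9

After its own release at hour 3, textbook reading can start at hour 3 and finishes at hour 7.
After textbook reading (finishes hour 7), lecture review can start at hour 7 and finishes at hour 9.
The problem set waits on lecture review (finishes hour 9); textbook reading (finishes hour 7). The latest of these is hour 9, which is the earliest the problem set can start.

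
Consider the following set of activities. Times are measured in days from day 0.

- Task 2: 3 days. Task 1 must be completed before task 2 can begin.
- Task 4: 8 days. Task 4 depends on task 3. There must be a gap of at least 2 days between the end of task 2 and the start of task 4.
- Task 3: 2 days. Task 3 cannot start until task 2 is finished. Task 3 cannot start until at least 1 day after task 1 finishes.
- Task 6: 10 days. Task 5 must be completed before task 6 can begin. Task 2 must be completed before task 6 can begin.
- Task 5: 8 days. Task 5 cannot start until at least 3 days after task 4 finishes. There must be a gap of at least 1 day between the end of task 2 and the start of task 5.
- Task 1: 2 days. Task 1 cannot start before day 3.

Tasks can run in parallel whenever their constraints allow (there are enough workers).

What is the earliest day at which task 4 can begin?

Task 1 waits on its own release at day 3, so it starts at day 3 and finishes at 3 + 2 = day 5.
Task 2 waits on task 1 (finishes day 5), so it starts at day 5 and finishes at 5 + 3 = day 8.
For task 3: task 2 (finishes day 8); task 1 (finishes day 5, plus 1-day gap → day 6). Taking the maximum gives a start of day 8, and it finishes at 8 + 2 = day 10.
Task 4 waits on task 3 (finishes day 10); task 2 (finishes day 8, plus 2-day gap → day 10). The latest of these is day 10, which is the earliest task 4 can start.

10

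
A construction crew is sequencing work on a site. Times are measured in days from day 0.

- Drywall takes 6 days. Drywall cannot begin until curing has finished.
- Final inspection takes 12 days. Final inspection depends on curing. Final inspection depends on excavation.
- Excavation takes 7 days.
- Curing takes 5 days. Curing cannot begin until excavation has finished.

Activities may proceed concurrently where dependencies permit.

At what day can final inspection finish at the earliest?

Nothing blocks excavation, so it runs from day 0 to day 7.
Curing cannot begin until excavation (finishes day 7). It runs from day 7 to 7 + 5 = day 12.
Final inspection cannot start until curing (finishes day 12); excavation (finishes day 7). The controlling bound is day 12, so final inspection finishes at 12 + 12 = day 24.

24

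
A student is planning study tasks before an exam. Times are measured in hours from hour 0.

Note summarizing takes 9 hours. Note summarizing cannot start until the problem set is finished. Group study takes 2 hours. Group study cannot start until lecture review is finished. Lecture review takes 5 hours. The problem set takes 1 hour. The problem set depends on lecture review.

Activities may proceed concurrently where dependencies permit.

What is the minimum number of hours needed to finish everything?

Lecture review has no prerequisites, so it starts at hour 0 and finishes at hour 5.
After lecture review (finishes hour 5), group study can start at hour 5 and finishes at hour 7.
The problem set cannot begin until lecture review (finishes hour 5). It runs from hour 5 to 5 + 1 = hour 6.
Note summarizing cannot begin until the problem set (finishes hour 6). It runs from hour 6 to 6 + 9 = hour 15.
All tasks are finished once the last one completes. Finish times: Lecture review at 5, The problem set at 6, Group study at 7, Note summarizing at 15. The latest is hour 15.

15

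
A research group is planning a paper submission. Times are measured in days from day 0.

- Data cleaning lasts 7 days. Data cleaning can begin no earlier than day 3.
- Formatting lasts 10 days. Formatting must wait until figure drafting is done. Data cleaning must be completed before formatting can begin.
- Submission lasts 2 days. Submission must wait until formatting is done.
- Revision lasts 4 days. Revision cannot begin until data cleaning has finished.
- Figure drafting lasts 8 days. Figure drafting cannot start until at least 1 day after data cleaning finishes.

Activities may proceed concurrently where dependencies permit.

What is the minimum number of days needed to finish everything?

Data cleaning cannot begin until its own release at day 3. It runs from day 3 to 3 + 7 = day 10.
Revision waits on data cleaning (finishes day 10), so it starts at day 10 and finishes at 10 + 4 = day 14.
Figure drafting waits on data cleaning (finishes day 10, plus 1-day gap → day 11), so it starts at day 11 and finishes at 11 + 8 = day 19.
For formatting: figure drafting (finishes day 19); data cleaning (finishes day 10). Taking the maximum gives a start of day 19, and it finishes at 19 + 10 = day 29.
Submission cannot begin until formatting (finishes day 29). It runs from day 29 to 29 + 2 = day 31.
All tasks are finished once the last one completes. Finish times: Data cleaning at 10, Figure drafting at 19, Revision at 14, Formatting at 29, Submission at 31. The latest is day 31.

31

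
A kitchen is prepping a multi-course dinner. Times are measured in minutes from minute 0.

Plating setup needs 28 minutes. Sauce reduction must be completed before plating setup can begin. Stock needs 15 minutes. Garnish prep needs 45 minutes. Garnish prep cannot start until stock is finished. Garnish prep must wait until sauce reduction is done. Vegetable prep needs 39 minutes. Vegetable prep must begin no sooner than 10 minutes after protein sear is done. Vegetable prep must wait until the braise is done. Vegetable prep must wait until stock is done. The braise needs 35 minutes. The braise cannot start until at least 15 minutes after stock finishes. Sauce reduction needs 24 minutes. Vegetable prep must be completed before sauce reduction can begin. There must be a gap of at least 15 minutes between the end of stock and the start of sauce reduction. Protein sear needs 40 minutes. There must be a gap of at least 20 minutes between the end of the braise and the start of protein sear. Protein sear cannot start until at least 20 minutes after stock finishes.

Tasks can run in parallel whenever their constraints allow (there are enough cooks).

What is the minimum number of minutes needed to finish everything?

Stock has no prerequisites, so it starts at minute 0 and finishes at minute 15.
The braise cannot begin until stock (finishes minute 15, plus 15-minute gap → minute 30). It runs from minute 30 to 30 + 35 = minute 65.
For protein sear: the braise (finishes minute 65, plus 20-minute gap → minute 85); stock (finishes minute 15, plus 20-minute gap → minute 35). Taking the maximum gives a start of minute 85, and it finishes at 85 + 40 = minute 125.
For vegetable prep: protein sear (finishes minute 125, plus 10-minute gap → minute 135); the braise (finishes minute 65); stock (finishes minute 15). Taking the maximum gives a start of minute 135, and it finishes at 135 + 39 = minute 174.
Sauce reduction has to wait for vegetable prep (finishes minute 174); stock (finishes minute 15, plus 15-minute gap → minute 30). The latest of these is minute 174, so sauce reduction runs minute 174 to 174 + 24 = minute 198.
Garnish prep needs all of stock (finishes minute 15); sauce reduction (finishes minute 198). That puts its earliest start at minute 198; it finishes at 198 + 45 = minute 243.
Plating setup cannot begin until sauce reduction (finishes minute 198). It runs from minute 198 to 198 + 28 = minute 226.
All tasks are finished once the last one completes. Finish times: Stock at 15, The braise at 65, Protein sear at 125, Vegetable prep at 174, Sauce reduction at 198, Plating setup at 226, Garnish prep at 243. The latest is minute 243.

243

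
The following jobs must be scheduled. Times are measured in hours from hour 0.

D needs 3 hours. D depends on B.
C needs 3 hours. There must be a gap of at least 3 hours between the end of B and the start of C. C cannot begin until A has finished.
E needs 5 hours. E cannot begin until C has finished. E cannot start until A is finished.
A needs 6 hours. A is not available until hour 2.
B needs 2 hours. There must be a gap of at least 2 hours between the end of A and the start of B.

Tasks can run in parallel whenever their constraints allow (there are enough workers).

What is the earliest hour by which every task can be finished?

23

A waits on its own release at hour 2, so it starts at hour 2 and finishes at 2 + 6 = hour 8.
B waits on A (finishes hour 8, plus 2-hour gap → hour 10), so it starts at hour 10 and finishes at 10 + 2 = hour 12.
D waits on B (finishes hour 12), so it starts at hour 12 and finishes at 12 + 3 = hour 15.
C cannot start until B (finishes hour 12, plus 3-hour gap → hour 15); A (finishes hour 8). The controlling bound is hour 15, so C finishes at 15 + 3 = hour 18.
E cannot start until C (finishes hour 18); A (finishes hour 8). The controlling bound is hour 18, so E finishes at 18 + 5 = hour 23.
All tasks are finished once the last one completes. Finish times: A at 8, B at 12, C at 18, D at 15, E at 23. The latest is hour 23.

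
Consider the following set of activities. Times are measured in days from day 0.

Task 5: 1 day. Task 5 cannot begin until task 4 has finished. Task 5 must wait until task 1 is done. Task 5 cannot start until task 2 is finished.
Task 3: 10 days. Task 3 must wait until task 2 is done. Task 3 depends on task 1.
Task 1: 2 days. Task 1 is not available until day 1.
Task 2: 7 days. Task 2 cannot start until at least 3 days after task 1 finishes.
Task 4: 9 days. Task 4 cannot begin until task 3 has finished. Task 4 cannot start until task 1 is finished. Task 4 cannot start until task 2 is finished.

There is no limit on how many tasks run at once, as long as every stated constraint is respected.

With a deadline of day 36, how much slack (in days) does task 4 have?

3

Task 1 cannot begin until its own release at day 1. It runs from day 1 to 1 + 2 = day 3.
Task 2 waits on task 1 (finishes day 3, plus 3-day gap → day 6), so it starts at day 6 and finishes at 6 + 7 = day 13.
Task 3 needs all of task 2 (finishes day 13); task 1 (finishes day 3). That puts its earliest start at day 13; it finishes at 13 + 10 = day 23.
Task 4 cannot start until task 3 (finishes day 23); task 1 (finishes day 3); task 2 (finishes day 13). The controlling bound is day 23, so task 4 finishes at 23 + 9 = day 32.

Working backward from the deadline:
Task 5 must finish by day 36; it takes 1 day, so it must start by 36 − 1 = day 35.
Task 4 feeds into task 5 (must start by day 35); so task 4 must finish by day 35 and therefore start by day 26.
So task 4 can start as early as day 23 and as late as day 26, giving 26 − 23 = 3 days of slack.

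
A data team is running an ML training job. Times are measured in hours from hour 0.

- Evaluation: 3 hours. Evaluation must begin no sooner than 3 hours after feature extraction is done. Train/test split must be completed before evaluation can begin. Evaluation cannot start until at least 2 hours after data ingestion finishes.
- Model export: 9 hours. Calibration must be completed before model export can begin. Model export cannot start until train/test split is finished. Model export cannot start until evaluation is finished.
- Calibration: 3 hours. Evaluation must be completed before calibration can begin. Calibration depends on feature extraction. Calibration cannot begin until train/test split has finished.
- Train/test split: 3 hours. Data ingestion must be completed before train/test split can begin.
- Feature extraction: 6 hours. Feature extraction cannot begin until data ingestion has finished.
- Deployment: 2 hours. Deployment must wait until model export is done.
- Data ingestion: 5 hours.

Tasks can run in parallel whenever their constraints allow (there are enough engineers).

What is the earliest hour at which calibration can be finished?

Data ingestion has no prerequisites, so it starts at hour 0 and finishes at hour 5.
Train/test split waits on data ingestion (finishes hour 5), so it starts at hour 5 and finishes at 5 + 3 = hour 8.
Feature extraction cannot begin until data ingestion (finishes hour 5). It runs from hour 5 to 5 + 6 = hour 11.
For evaluation: feature extraction (finishes hour 11, plus 3-hour gap → hour 14); train/test split (finishes hour 8); data ingestion (finishes hour 5, plus 2-hour gap → hour 7). Taking the maximum gives a start of hour 14, and it finishes at 14 + 3 = hour 17.
Calibration has to wait for evaluation (finishes hour 17); feature extraction (finishes hour 11); train/test split (finishes hour 8). The latest of these is hour 17, so calibration runs hour 17 to 17 + 3 = hour 20.

20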